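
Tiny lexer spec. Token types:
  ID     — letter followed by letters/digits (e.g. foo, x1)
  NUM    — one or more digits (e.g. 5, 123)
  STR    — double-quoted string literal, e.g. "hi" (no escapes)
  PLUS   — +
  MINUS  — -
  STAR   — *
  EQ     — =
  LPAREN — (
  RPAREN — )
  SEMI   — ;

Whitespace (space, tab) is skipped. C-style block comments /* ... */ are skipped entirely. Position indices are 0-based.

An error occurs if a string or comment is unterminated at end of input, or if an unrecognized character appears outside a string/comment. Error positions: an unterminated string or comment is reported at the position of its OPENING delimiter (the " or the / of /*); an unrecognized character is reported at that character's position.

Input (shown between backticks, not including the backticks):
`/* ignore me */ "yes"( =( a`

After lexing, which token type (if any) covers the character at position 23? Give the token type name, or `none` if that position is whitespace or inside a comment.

Answer: EQ

Derivation:
pos=0: enter COMMENT mode (saw '/*')
exit COMMENT mode (now at pos=15)
pos=16: enter STRING mode
pos=16: emit STR "yes" (now at pos=21)
pos=21: emit LPAREN '('
pos=23: emit EQ '='
pos=24: emit LPAREN '('
pos=26: emit ID 'a' (now at pos=27)
DONE. 5 tokens: [STR, LPAREN, EQ, LPAREN, ID]
Position 23: char is '=' -> EQ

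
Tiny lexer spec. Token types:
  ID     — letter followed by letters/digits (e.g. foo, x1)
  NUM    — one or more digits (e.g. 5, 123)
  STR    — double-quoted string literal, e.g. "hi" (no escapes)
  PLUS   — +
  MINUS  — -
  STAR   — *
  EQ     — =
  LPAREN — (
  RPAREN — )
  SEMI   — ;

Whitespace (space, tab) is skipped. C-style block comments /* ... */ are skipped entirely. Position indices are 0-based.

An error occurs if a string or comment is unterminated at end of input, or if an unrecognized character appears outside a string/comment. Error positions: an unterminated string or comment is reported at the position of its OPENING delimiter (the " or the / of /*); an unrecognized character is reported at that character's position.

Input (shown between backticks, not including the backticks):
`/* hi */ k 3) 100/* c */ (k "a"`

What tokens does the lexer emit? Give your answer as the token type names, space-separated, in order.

pos=0: enter COMMENT mode (saw '/*')
exit COMMENT mode (now at pos=8)
pos=9: emit ID 'k' (now at pos=10)
pos=11: emit NUM '3' (now at pos=12)
pos=12: emit RPAREN ')'
pos=14: emit NUM '100' (now at pos=17)
pos=17: enter COMMENT mode (saw '/*')
exit COMMENT mode (now at pos=24)
pos=25: emit LPAREN '('
pos=26: emit ID 'k' (now at pos=27)
pos=28: enter STRING mode
pos=28: emit STR "a" (now at pos=31)
DONE. 7 tokens: [ID, NUM, RPAREN, NUM, LPAREN, ID, STR]

Answer: ID NUM RPAREN NUM LPAREN ID STR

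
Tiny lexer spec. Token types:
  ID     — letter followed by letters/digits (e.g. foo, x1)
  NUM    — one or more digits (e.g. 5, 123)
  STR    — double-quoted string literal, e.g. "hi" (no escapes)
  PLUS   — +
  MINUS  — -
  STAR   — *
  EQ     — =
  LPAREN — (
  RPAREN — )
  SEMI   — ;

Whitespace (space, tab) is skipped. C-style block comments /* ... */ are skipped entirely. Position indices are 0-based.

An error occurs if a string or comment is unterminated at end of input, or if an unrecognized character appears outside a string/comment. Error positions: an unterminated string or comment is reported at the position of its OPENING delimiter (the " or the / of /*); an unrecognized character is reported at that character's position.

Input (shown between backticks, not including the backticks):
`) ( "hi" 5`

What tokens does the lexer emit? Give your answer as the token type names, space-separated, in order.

pos=0: emit RPAREN ')'
pos=2: emit LPAREN '('
pos=4: enter STRING mode
pos=4: emit STR "hi" (now at pos=8)
pos=9: emit NUM '5' (now at pos=10)
DONE. 4 tokens: [RPAREN, LPAREN, STR, NUM]

Answer: RPAREN LPAREN STR NUM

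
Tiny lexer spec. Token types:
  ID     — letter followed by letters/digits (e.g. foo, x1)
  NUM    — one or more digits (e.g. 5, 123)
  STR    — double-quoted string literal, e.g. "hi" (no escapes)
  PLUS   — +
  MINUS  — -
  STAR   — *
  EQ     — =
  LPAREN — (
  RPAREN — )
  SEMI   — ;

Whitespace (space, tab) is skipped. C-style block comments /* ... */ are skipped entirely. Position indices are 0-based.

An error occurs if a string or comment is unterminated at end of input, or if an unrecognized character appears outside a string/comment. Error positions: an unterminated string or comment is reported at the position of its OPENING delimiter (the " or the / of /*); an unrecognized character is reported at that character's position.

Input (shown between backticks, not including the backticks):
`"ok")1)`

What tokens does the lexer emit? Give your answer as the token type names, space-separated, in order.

Answer: STR RPAREN NUM RPAREN

Derivation:
pos=0: enter STRING mode
pos=0: emit STR "ok" (now at pos=4)
pos=4: emit RPAREN ')'
pos=5: emit NUM '1' (now at pos=6)
pos=6: emit RPAREN ')'
DONE. 4 tokens: [STR, RPAREN, NUM, RPAREN]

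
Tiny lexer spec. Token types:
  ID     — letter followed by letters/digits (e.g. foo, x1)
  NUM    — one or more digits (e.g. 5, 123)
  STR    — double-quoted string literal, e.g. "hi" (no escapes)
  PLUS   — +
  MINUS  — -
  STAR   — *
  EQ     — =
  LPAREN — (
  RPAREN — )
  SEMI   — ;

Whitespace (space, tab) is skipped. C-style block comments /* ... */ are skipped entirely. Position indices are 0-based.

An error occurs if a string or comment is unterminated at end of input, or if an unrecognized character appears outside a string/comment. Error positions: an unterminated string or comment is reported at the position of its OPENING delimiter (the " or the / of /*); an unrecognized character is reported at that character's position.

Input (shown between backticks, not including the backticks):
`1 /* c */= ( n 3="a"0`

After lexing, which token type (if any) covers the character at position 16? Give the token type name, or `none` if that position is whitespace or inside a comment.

Answer: EQ

Derivation:
pos=0: emit NUM '1' (now at pos=1)
pos=2: enter COMMENT mode (saw '/*')
exit COMMENT mode (now at pos=9)
pos=9: emit EQ '='
pos=11: emit LPAREN '('
pos=13: emit ID 'n' (now at pos=14)
pos=15: emit NUM '3' (now at pos=16)
pos=16: emit EQ '='
pos=17: enter STRING mode
pos=17: emit STR "a" (now at pos=20)
pos=20: emit NUM '0' (now at pos=21)
DONE. 8 tokens: [NUM, EQ, LPAREN, ID, NUM, EQ, STR, NUM]
Position 16: char is '=' -> EQ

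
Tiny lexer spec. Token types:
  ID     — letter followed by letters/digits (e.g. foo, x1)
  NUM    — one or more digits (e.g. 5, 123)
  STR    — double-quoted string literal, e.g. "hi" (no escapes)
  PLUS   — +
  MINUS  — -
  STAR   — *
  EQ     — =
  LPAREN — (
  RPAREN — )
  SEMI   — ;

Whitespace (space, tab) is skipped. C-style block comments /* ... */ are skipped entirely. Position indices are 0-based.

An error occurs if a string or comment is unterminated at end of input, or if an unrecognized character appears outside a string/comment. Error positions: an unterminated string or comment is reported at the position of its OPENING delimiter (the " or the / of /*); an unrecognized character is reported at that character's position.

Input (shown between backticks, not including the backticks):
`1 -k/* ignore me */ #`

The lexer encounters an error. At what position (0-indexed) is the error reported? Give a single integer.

Answer: 20

Derivation:
pos=0: emit NUM '1' (now at pos=1)
pos=2: emit MINUS '-'
pos=3: emit ID 'k' (now at pos=4)
pos=4: enter COMMENT mode (saw '/*')
exit COMMENT mode (now at pos=19)
pos=20: ERROR — unrecognized char '#'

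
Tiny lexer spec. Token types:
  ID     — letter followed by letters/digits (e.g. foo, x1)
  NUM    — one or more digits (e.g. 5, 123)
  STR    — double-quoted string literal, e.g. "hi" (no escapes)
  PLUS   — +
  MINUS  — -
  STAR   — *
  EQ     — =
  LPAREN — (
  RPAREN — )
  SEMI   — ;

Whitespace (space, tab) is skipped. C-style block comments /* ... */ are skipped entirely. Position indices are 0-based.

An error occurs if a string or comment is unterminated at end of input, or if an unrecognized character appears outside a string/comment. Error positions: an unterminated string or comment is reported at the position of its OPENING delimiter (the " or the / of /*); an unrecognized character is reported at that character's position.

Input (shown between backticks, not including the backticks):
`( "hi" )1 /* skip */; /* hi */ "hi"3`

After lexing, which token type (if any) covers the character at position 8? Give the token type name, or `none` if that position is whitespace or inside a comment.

Answer: NUM

Derivation:
pos=0: emit LPAREN '('
pos=2: enter STRING mode
pos=2: emit STR "hi" (now at pos=6)
pos=7: emit RPAREN ')'
pos=8: emit NUM '1' (now at pos=9)
pos=10: enter COMMENT mode (saw '/*')
exit COMMENT mode (now at pos=20)
pos=20: emit SEMI ';'
pos=22: enter COMMENT mode (saw '/*')
exit COMMENT mode (now at pos=30)
pos=31: enter STRING mode
pos=31: emit STR "hi" (now at pos=35)
pos=35: emit NUM '3' (now at pos=36)
DONE. 7 tokens: [LPAREN, STR, RPAREN, NUM, SEMI, STR, NUM]
Position 8: char is '1' -> NUM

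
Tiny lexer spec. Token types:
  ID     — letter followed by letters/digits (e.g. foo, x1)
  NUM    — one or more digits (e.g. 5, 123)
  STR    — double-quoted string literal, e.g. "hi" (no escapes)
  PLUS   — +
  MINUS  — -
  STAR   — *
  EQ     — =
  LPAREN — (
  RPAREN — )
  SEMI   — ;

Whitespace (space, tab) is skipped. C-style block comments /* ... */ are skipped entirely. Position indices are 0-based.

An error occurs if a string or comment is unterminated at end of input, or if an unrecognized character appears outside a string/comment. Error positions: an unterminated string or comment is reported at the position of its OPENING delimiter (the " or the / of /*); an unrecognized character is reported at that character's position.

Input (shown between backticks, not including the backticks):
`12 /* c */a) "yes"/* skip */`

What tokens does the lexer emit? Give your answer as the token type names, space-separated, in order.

pos=0: emit NUM '12' (now at pos=2)
pos=3: enter COMMENT mode (saw '/*')
exit COMMENT mode (now at pos=10)
pos=10: emit ID 'a' (now at pos=11)
pos=11: emit RPAREN ')'
pos=13: enter STRING mode
pos=13: emit STR "yes" (now at pos=18)
pos=18: enter COMMENT mode (saw '/*')
exit COMMENT mode (now at pos=28)
DONE. 4 tokens: [NUM, ID, RPAREN, STR]

Answer: NUM ID RPAREN STR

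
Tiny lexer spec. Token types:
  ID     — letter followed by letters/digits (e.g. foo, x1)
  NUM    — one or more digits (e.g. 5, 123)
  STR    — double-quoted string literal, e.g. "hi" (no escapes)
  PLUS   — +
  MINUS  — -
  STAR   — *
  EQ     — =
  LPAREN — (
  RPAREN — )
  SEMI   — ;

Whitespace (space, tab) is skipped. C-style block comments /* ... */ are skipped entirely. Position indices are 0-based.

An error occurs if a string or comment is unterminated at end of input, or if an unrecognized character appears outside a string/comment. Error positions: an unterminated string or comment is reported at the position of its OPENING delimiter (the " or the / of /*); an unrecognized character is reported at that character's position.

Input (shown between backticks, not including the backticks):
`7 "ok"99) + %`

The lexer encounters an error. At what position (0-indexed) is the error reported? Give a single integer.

pos=0: emit NUM '7' (now at pos=1)
pos=2: enter STRING mode
pos=2: emit STR "ok" (now at pos=6)
pos=6: emit NUM '99' (now at pos=8)
pos=8: emit RPAREN ')'
pos=10: emit PLUS '+'
pos=12: ERROR — unrecognized char '%'

Answer: 12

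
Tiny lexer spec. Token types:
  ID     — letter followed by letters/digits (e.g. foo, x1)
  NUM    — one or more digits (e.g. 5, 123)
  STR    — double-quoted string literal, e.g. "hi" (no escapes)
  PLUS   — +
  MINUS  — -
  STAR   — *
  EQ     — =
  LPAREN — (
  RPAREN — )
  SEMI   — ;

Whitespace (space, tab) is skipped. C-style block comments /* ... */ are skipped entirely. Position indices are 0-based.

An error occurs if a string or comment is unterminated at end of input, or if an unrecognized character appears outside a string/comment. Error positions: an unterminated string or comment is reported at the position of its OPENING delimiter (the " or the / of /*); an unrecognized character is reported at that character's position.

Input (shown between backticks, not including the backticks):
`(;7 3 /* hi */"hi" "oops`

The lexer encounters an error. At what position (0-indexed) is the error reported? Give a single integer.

Answer: 19

Derivation:
pos=0: emit LPAREN '('
pos=1: emit SEMI ';'
pos=2: emit NUM '7' (now at pos=3)
pos=4: emit NUM '3' (now at pos=5)
pos=6: enter COMMENT mode (saw '/*')
exit COMMENT mode (now at pos=14)
pos=14: enter STRING mode
pos=14: emit STR "hi" (now at pos=18)
pos=19: enter STRING mode
pos=19: ERROR — unterminated string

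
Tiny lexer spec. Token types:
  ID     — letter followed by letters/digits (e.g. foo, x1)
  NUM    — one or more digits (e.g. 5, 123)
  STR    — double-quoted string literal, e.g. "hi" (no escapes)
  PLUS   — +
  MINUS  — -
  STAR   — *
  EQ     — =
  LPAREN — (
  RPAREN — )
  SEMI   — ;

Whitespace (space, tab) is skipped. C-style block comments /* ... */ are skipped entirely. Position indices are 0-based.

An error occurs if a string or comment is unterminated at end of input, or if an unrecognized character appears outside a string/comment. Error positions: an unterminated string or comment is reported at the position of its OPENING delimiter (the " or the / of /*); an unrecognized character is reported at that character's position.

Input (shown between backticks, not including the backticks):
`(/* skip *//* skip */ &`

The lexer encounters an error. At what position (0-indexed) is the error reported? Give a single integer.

pos=0: emit LPAREN '('
pos=1: enter COMMENT mode (saw '/*')
exit COMMENT mode (now at pos=11)
pos=11: enter COMMENT mode (saw '/*')
exit COMMENT mode (now at pos=21)
pos=22: ERROR — unrecognized char '&'

Answer: 22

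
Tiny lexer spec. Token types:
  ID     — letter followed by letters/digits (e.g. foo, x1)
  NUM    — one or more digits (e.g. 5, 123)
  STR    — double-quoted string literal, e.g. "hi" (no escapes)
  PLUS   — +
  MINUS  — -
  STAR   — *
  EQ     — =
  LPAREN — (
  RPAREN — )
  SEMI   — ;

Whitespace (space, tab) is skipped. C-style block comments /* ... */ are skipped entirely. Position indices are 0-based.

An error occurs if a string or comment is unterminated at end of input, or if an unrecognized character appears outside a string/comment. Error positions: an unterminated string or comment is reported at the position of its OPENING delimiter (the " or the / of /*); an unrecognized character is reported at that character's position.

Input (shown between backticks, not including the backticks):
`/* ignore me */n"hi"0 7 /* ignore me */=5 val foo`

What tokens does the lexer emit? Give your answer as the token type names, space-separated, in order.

pos=0: enter COMMENT mode (saw '/*')
exit COMMENT mode (now at pos=15)
pos=15: emit ID 'n' (now at pos=16)
pos=16: enter STRING mode
pos=16: emit STR "hi" (now at pos=20)
pos=20: emit NUM '0' (now at pos=21)
pos=22: emit NUM '7' (now at pos=23)
pos=24: enter COMMENT mode (saw '/*')
exit COMMENT mode (now at pos=39)
pos=39: emit EQ '='
pos=40: emit NUM '5' (now at pos=41)
pos=42: emit ID 'val' (now at pos=45)
pos=46: emit ID 'foo' (now at pos=49)
DONE. 8 tokens: [ID, STR, NUM, NUM, EQ, NUM, ID, ID]

Answer: ID STR NUM NUM EQ NUM ID ID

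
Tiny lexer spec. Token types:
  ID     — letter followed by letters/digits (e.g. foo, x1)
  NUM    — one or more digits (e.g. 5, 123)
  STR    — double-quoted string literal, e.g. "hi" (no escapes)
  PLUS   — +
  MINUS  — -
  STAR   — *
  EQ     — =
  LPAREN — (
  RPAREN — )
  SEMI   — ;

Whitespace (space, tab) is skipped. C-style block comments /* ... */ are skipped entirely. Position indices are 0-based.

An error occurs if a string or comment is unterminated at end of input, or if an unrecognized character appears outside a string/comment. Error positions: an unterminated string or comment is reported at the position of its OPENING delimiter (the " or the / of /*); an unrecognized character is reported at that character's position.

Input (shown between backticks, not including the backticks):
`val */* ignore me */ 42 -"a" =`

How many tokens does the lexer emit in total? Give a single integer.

Answer: 6

Derivation:
pos=0: emit ID 'val' (now at pos=3)
pos=4: emit STAR '*'
pos=5: enter COMMENT mode (saw '/*')
exit COMMENT mode (now at pos=20)
pos=21: emit NUM '42' (now at pos=23)
pos=24: emit MINUS '-'
pos=25: enter STRING mode
pos=25: emit STR "a" (now at pos=28)
pos=29: emit EQ '='
DONE. 6 tokens: [ID, STAR, NUM, MINUS, STR, EQ]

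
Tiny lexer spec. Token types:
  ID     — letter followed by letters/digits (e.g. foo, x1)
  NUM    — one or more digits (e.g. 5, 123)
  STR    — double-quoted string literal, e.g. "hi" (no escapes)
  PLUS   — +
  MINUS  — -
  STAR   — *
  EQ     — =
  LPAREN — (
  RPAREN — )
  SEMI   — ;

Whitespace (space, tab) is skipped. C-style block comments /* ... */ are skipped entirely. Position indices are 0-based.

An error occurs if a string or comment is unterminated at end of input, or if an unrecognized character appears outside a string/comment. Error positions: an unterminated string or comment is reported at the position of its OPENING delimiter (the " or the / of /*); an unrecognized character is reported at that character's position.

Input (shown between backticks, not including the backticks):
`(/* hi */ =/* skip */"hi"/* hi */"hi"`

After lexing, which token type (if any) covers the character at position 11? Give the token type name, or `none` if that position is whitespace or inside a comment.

pos=0: emit LPAREN '('
pos=1: enter COMMENT mode (saw '/*')
exit COMMENT mode (now at pos=9)
pos=10: emit EQ '='
pos=11: enter COMMENT mode (saw '/*')
exit COMMENT mode (now at pos=21)
pos=21: enter STRING mode
pos=21: emit STR "hi" (now at pos=25)
pos=25: enter COMMENT mode (saw '/*')
exit COMMENT mode (now at pos=33)
pos=33: enter STRING mode
pos=33: emit STR "hi" (now at pos=37)
DONE. 4 tokens: [LPAREN, EQ, STR, STR]
Position 11: char is '/' -> none

Answer: none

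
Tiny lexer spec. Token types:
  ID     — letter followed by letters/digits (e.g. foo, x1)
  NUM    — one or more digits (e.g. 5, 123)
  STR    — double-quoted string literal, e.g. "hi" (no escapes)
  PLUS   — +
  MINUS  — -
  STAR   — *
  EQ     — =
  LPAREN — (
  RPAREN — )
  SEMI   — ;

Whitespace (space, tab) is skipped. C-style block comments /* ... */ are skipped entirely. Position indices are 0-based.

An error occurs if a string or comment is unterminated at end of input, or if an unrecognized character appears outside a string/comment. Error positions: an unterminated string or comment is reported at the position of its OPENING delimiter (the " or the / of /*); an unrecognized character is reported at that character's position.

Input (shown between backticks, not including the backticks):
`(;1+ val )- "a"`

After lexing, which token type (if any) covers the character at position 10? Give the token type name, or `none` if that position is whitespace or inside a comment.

Answer: MINUS

Derivation:
pos=0: emit LPAREN '('
pos=1: emit SEMI ';'
pos=2: emit NUM '1' (now at pos=3)
pos=3: emit PLUS '+'
pos=5: emit ID 'val' (now at pos=8)
pos=9: emit RPAREN ')'
pos=10: emit MINUS '-'
pos=12: enter STRING mode
pos=12: emit STR "a" (now at pos=15)
DONE. 8 tokens: [LPAREN, SEMI, NUM, PLUS, ID, RPAREN, MINUS, STR]
Position 10: char is '-' -> MINUS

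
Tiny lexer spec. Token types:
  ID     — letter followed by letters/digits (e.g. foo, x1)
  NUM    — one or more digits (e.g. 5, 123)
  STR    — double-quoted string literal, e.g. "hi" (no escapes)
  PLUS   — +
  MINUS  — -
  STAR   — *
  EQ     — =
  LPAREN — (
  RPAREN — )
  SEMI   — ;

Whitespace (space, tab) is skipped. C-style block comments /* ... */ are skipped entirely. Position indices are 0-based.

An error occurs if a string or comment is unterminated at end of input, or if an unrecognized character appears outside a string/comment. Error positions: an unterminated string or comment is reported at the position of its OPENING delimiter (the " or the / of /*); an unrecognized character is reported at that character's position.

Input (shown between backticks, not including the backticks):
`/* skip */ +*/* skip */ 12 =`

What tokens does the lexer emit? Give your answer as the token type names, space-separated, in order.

Answer: PLUS STAR NUM EQ

Derivation:
pos=0: enter COMMENT mode (saw '/*')
exit COMMENT mode (now at pos=10)
pos=11: emit PLUS '+'
pos=12: emit STAR '*'
pos=13: enter COMMENT mode (saw '/*')
exit COMMENT mode (now at pos=23)
pos=24: emit NUM '12' (now at pos=26)
pos=27: emit EQ '='
DONE. 4 tokens: [PLUS, STAR, NUM, EQ]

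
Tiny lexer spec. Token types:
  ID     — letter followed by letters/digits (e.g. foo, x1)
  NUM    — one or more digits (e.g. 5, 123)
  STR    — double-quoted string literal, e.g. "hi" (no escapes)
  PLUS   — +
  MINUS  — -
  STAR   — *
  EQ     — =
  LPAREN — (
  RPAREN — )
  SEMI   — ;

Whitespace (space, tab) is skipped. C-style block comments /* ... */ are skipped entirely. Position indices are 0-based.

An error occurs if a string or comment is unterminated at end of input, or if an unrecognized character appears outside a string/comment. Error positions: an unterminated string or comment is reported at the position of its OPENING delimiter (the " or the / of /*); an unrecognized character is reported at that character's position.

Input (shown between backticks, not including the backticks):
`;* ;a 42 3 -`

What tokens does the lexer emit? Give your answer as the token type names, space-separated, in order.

pos=0: emit SEMI ';'
pos=1: emit STAR '*'
pos=3: emit SEMI ';'
pos=4: emit ID 'a' (now at pos=5)
pos=6: emit NUM '42' (now at pos=8)
pos=9: emit NUM '3' (now at pos=10)
pos=11: emit MINUS '-'
DONE. 7 tokens: [SEMI, STAR, SEMI, ID, NUM, NUM, MINUS]

Answer: SEMI STAR SEMI ID NUM NUM MINUS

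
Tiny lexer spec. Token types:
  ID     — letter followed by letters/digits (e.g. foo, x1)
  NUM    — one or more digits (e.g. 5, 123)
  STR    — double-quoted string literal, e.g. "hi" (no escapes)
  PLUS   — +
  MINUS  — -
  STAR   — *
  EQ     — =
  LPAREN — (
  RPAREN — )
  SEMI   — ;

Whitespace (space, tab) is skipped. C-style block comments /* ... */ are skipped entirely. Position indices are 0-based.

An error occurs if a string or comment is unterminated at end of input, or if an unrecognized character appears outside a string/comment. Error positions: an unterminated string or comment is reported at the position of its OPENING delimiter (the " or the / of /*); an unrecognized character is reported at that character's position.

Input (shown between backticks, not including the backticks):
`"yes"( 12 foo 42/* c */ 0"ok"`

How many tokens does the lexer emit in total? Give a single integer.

Answer: 7

Derivation:
pos=0: enter STRING mode
pos=0: emit STR "yes" (now at pos=5)
pos=5: emit LPAREN '('
pos=7: emit NUM '12' (now at pos=9)
pos=10: emit ID 'foo' (now at pos=13)
pos=14: emit NUM '42' (now at pos=16)
pos=16: enter COMMENT mode (saw '/*')
exit COMMENT mode (now at pos=23)
pos=24: emit NUM '0' (now at pos=25)
pos=25: enter STRING mode
pos=25: emit STR "ok" (now at pos=29)
DONE. 7 tokens: [STR, LPAREN, NUM, ID, NUM, NUM, STR]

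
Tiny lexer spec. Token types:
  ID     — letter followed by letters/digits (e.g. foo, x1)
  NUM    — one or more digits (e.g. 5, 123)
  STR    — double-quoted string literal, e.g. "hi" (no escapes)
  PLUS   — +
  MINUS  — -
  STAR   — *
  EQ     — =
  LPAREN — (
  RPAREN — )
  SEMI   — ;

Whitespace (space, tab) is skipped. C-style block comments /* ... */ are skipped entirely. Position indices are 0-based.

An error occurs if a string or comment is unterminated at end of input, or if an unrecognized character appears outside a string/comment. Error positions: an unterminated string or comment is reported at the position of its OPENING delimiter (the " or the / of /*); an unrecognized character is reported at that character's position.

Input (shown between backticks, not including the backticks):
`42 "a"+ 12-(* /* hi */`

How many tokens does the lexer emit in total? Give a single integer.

pos=0: emit NUM '42' (now at pos=2)
pos=3: enter STRING mode
pos=3: emit STR "a" (now at pos=6)
pos=6: emit PLUS '+'
pos=8: emit NUM '12' (now at pos=10)
pos=10: emit MINUS '-'
pos=11: emit LPAREN '('
pos=12: emit STAR '*'
pos=14: enter COMMENT mode (saw '/*')
exit COMMENT mode (now at pos=22)
DONE. 7 tokens: [NUM, STR, PLUS, NUM, MINUS, LPAREN, STAR]

Answer: 7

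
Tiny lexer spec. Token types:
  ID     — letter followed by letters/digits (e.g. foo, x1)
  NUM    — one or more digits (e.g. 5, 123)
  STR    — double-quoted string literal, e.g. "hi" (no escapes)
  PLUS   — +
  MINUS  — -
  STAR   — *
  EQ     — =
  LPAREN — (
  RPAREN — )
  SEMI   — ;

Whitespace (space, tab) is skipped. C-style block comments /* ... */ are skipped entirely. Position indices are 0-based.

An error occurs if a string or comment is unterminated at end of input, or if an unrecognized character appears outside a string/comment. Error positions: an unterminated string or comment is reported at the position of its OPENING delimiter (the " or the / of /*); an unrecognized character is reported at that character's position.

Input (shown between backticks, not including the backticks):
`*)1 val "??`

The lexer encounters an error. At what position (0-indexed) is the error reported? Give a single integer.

pos=0: emit STAR '*'
pos=1: emit RPAREN ')'
pos=2: emit NUM '1' (now at pos=3)
pos=4: emit ID 'val' (now at pos=7)
pos=8: enter STRING mode
pos=8: ERROR — unterminated string

Answer: 8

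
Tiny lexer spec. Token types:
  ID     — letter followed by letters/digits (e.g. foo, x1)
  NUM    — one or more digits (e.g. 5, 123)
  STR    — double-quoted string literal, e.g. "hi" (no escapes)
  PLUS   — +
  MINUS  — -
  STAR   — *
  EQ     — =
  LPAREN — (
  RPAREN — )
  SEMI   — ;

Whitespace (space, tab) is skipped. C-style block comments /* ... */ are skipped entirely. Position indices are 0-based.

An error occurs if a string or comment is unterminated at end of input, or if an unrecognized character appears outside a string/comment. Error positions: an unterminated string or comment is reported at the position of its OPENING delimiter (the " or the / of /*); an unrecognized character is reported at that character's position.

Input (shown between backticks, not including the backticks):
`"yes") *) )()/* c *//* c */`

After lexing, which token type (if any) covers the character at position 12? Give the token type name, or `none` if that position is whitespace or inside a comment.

Answer: RPAREN

Derivation:
pos=0: enter STRING mode
pos=0: emit STR "yes" (now at pos=5)
pos=5: emit RPAREN ')'
pos=7: emit STAR '*'
pos=8: emit RPAREN ')'
pos=10: emit RPAREN ')'
pos=11: emit LPAREN '('
pos=12: emit RPAREN ')'
pos=13: enter COMMENT mode (saw '/*')
exit COMMENT mode (now at pos=20)
pos=20: enter COMMENT mode (saw '/*')
exit COMMENT mode (now at pos=27)
DONE. 7 tokens: [STR, RPAREN, STAR, RPAREN, RPAREN, LPAREN, RPAREN]
Position 12: char is ')' -> RPAREN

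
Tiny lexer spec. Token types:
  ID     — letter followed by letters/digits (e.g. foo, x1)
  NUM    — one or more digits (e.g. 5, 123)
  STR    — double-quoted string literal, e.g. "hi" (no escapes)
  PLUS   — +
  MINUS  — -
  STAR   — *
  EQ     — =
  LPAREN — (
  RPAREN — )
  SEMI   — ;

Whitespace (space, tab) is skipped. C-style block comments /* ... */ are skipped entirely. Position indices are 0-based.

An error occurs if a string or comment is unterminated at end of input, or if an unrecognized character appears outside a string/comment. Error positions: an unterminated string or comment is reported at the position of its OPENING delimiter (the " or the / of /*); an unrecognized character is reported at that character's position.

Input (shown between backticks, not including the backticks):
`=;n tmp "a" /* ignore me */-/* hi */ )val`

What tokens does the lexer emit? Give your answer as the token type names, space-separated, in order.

Answer: EQ SEMI ID ID STR MINUS RPAREN ID

Derivation:
pos=0: emit EQ '='
pos=1: emit SEMI ';'
pos=2: emit ID 'n' (now at pos=3)
pos=4: emit ID 'tmp' (now at pos=7)
pos=8: enter STRING mode
pos=8: emit STR "a" (now at pos=11)
pos=12: enter COMMENT mode (saw '/*')
exit COMMENT mode (now at pos=27)
pos=27: emit MINUS '-'
pos=28: enter COMMENT mode (saw '/*')
exit COMMENT mode (now at pos=36)
pos=37: emit RPAREN ')'
pos=38: emit ID 'val' (now at pos=41)
DONE. 8 tokens: [EQ, SEMI, ID, ID, STR, MINUS, RPAREN, ID]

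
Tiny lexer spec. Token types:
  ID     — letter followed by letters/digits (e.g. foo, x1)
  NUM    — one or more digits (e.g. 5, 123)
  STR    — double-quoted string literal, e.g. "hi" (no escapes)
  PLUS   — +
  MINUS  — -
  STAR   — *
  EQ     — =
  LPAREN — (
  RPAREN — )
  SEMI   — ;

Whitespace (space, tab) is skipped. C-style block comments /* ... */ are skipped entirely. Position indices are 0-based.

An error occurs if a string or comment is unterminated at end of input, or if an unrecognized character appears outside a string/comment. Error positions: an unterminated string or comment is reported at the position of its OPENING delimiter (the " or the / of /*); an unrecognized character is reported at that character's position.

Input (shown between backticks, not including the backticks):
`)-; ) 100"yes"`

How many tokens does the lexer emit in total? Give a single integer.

Answer: 6

Derivation:
pos=0: emit RPAREN ')'
pos=1: emit MINUS '-'
pos=2: emit SEMI ';'
pos=4: emit RPAREN ')'
pos=6: emit NUM '100' (now at pos=9)
pos=9: enter STRING mode
pos=9: emit STR "yes" (now at pos=14)
DONE. 6 tokens: [RPAREN, MINUS, SEMI, RPAREN, NUM, STR]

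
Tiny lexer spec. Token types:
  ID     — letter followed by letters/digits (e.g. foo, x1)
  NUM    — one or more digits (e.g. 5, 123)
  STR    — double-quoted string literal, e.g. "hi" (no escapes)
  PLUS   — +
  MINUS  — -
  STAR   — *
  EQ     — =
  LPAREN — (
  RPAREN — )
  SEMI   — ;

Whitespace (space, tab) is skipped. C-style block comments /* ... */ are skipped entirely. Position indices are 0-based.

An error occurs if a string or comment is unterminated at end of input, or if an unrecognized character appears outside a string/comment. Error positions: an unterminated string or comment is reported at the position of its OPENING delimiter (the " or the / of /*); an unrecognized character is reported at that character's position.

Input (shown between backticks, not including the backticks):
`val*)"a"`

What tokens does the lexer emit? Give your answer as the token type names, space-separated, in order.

pos=0: emit ID 'val' (now at pos=3)
pos=3: emit STAR '*'
pos=4: emit RPAREN ')'
pos=5: enter STRING mode
pos=5: emit STR "a" (now at pos=8)
DONE. 4 tokens: [ID, STAR, RPAREN, STR]

Answer: ID STAR RPAREN STR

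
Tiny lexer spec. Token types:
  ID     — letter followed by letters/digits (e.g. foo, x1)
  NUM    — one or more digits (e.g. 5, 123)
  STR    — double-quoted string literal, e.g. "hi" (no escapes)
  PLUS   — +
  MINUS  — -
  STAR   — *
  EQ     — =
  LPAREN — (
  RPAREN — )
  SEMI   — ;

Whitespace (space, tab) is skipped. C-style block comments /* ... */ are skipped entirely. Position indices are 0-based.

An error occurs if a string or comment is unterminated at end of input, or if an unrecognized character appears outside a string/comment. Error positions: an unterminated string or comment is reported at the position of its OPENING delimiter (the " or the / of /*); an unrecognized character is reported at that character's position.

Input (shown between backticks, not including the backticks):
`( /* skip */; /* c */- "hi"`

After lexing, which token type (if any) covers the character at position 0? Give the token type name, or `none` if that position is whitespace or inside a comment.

Answer: LPAREN

Derivation:
pos=0: emit LPAREN '('
pos=2: enter COMMENT mode (saw '/*')
exit COMMENT mode (now at pos=12)
pos=12: emit SEMI ';'
pos=14: enter COMMENT mode (saw '/*')
exit COMMENT mode (now at pos=21)
pos=21: emit MINUS '-'
pos=23: enter STRING mode
pos=23: emit STR "hi" (now at pos=27)
DONE. 4 tokens: [LPAREN, SEMI, MINUS, STR]
Position 0: char is '(' -> LPAREN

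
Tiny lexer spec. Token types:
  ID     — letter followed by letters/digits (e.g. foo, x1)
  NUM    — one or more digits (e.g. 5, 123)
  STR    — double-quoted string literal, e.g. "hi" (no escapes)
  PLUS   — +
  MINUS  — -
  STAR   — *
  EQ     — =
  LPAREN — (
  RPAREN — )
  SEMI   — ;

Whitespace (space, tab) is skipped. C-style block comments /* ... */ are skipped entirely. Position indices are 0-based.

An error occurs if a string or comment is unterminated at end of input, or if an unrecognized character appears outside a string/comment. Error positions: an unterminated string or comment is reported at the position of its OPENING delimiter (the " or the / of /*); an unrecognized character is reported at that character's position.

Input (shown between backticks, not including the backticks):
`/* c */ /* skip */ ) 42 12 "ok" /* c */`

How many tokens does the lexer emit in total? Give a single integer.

Answer: 4

Derivation:
pos=0: enter COMMENT mode (saw '/*')
exit COMMENT mode (now at pos=7)
pos=8: enter COMMENT mode (saw '/*')
exit COMMENT mode (now at pos=18)
pos=19: emit RPAREN ')'
pos=21: emit NUM '42' (now at pos=23)
pos=24: emit NUM '12' (now at pos=26)
pos=27: enter STRING mode
pos=27: emit STR "ok" (now at pos=31)
pos=32: enter COMMENT mode (saw '/*')
exit COMMENT mode (now at pos=39)
DONE. 4 tokens: [RPAREN, NUM, NUM, STR]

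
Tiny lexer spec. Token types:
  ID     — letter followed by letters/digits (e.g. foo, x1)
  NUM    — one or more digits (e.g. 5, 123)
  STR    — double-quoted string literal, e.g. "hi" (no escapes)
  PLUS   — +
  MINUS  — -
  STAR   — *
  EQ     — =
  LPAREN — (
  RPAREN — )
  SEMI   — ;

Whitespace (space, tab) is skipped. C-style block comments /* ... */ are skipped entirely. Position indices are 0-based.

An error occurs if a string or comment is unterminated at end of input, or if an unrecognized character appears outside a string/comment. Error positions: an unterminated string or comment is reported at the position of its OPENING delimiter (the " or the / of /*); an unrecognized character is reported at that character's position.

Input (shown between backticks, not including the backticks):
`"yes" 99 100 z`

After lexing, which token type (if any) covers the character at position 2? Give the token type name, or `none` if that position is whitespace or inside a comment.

Answer: STR

Derivation:
pos=0: enter STRING mode
pos=0: emit STR "yes" (now at pos=5)
pos=6: emit NUM '99' (now at pos=8)
pos=9: emit NUM '100' (now at pos=12)
pos=13: emit ID 'z' (now at pos=14)
DONE. 4 tokens: [STR, NUM, NUM, ID]
Position 2: char is 'e' -> STR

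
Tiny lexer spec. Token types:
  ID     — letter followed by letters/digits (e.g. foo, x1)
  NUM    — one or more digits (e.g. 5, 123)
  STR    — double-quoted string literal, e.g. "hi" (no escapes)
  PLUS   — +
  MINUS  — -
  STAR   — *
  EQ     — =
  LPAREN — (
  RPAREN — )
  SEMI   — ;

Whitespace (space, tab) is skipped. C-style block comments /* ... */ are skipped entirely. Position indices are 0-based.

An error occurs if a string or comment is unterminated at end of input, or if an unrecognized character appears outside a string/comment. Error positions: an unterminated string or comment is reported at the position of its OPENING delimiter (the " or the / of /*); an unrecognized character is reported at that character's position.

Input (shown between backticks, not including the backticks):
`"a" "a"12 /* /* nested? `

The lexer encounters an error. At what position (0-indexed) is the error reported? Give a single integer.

pos=0: enter STRING mode
pos=0: emit STR "a" (now at pos=3)
pos=4: enter STRING mode
pos=4: emit STR "a" (now at pos=7)
pos=7: emit NUM '12' (now at pos=9)
pos=10: enter COMMENT mode (saw '/*')
pos=10: ERROR — unterminated comment (reached EOF)

Answer: 10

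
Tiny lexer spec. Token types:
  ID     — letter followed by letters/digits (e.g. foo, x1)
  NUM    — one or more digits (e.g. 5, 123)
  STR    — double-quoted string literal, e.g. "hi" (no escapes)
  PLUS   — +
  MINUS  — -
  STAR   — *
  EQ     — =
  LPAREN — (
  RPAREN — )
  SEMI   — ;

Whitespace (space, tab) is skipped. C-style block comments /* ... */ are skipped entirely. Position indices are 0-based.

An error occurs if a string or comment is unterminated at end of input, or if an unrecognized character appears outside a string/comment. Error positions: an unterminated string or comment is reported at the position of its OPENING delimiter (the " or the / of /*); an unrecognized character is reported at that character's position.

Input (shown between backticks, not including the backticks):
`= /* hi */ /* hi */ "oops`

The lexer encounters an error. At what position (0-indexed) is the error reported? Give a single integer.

pos=0: emit EQ '='
pos=2: enter COMMENT mode (saw '/*')
exit COMMENT mode (now at pos=10)
pos=11: enter COMMENT mode (saw '/*')
exit COMMENT mode (now at pos=19)
pos=20: enter STRING mode
pos=20: ERROR — unterminated string

Answer: 20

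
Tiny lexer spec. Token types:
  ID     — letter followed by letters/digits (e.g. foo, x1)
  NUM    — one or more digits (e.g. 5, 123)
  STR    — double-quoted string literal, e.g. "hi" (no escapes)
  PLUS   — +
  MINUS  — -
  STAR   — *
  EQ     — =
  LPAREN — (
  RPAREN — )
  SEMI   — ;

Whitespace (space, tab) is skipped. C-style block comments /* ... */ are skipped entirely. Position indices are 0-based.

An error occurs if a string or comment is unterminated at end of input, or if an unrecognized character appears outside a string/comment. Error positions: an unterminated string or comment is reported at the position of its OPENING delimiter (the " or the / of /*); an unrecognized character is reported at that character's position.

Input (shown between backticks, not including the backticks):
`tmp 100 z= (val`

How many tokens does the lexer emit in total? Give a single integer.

pos=0: emit ID 'tmp' (now at pos=3)
pos=4: emit NUM '100' (now at pos=7)
pos=8: emit ID 'z' (now at pos=9)
pos=9: emit EQ '='
pos=11: emit LPAREN '('
pos=12: emit ID 'val' (now at pos=15)
DONE. 6 tokens: [ID, NUM, ID, EQ, LPAREN, ID]

Answer: 6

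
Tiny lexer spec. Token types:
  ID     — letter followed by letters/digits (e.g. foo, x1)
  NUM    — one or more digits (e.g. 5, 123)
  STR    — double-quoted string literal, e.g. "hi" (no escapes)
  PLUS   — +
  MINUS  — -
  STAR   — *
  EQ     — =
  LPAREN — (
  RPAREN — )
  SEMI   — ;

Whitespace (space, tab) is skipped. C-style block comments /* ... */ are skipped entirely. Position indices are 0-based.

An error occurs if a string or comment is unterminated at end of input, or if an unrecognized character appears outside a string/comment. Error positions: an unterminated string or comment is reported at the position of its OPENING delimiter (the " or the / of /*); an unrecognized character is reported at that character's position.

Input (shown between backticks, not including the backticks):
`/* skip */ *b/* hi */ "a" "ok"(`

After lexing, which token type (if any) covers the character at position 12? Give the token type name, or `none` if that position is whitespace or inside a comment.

Answer: ID

Derivation:
pos=0: enter COMMENT mode (saw '/*')
exit COMMENT mode (now at pos=10)
pos=11: emit STAR '*'
pos=12: emit ID 'b' (now at pos=13)
pos=13: enter COMMENT mode (saw '/*')
exit COMMENT mode (now at pos=21)
pos=22: enter STRING mode
pos=22: emit STR "a" (now at pos=25)
pos=26: enter STRING mode
pos=26: emit STR "ok" (now at pos=30)
pos=30: emit LPAREN '('
DONE. 5 tokens: [STAR, ID, STR, STR, LPAREN]
Position 12: char is 'b' -> ID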